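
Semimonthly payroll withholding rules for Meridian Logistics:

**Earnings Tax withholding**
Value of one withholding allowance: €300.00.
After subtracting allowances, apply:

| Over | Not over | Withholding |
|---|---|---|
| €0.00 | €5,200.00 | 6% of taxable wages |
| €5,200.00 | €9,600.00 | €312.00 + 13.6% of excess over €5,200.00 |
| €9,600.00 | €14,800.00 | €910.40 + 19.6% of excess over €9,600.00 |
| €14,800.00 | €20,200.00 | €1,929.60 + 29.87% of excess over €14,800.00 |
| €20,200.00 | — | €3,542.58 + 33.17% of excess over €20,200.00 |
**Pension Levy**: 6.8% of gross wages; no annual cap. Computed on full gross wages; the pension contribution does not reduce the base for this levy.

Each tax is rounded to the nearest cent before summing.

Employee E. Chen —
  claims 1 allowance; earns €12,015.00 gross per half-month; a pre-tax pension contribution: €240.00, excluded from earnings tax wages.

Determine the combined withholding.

Earnings Tax: taxable = €12,015.00 − €240.00 − 1×€300.00 = €11,475.00
  €910.40 + 19.6% × (€11,475.00 − €9,600.00) = €910.40 + 19.6% × €1,875.00 = €1,277.90
Pension Levy: 6.8% × €12,015.00 = €817.02
Total: €1,277.90 + €817.02 = €2,094.92

€2,094.92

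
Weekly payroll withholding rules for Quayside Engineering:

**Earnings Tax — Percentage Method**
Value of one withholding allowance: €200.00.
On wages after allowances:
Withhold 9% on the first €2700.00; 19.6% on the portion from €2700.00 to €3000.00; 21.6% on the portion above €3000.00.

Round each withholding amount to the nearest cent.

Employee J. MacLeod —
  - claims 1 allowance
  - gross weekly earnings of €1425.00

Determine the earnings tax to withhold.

Earnings Tax: taxable = €1425.00 − 1×€200.00 = €1225.00
  9% × €1225.00 = €110.25

€110.25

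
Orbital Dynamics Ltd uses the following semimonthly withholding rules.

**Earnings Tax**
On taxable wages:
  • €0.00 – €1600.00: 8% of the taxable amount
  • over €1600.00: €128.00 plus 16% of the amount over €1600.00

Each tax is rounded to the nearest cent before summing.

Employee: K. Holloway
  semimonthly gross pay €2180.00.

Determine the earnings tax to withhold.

€220.80

Earnings Tax: taxable = €2180.00
  €128.00 + 16% × (€2180.00 − €1600.00) = €128.00 + 16% × €580.00 = €220.80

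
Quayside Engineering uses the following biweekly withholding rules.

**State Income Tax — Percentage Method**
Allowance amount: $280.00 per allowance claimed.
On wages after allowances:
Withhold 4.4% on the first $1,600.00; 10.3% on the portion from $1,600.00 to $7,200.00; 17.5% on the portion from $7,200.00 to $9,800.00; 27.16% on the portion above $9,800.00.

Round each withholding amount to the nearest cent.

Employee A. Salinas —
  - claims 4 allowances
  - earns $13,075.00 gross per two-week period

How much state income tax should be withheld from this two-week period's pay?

State Income Tax: taxable = $13,075.00 − 4×$280.00 = $11,955.00
  $1,102.20 + 27.16% × ($11,955.00 − $9,800.00) = $1,102.20 + 27.16% × $2,155.00 = $1,687.50

$1,687.50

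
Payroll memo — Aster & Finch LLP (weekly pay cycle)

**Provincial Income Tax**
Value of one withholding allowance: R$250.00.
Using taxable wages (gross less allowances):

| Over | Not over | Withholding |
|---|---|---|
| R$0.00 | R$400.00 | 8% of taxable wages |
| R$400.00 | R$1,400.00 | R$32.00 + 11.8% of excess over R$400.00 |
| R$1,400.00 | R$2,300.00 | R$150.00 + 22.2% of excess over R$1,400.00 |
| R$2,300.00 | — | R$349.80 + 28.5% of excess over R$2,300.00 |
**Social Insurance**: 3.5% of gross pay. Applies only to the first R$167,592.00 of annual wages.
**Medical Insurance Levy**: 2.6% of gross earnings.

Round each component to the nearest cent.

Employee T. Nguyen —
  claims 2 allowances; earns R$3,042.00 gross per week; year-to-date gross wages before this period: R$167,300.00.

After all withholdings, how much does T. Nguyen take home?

R$2,533.92

Provincial Income Tax: taxable = R$3,042.00 − 2×R$250.00 = R$2,542.00
  R$349.80 + 28.5% × (R$2,542.00 − R$2,300.00) = R$349.80 + 28.5% × R$242.00 = R$418.77
Social Insurance: cap R$167,592.00 − YTD R$167,300.00 = R$292.00 subject; 3.5% × R$292.00 = R$10.22
Medical Insurance Levy: 2.6% × R$3,042.00 = R$79.09
Total withheld: R$418.77 + R$10.22 + R$79.09 = R$508.08
Net pay: R$3,042.00 − R$508.08 = R$2,533.92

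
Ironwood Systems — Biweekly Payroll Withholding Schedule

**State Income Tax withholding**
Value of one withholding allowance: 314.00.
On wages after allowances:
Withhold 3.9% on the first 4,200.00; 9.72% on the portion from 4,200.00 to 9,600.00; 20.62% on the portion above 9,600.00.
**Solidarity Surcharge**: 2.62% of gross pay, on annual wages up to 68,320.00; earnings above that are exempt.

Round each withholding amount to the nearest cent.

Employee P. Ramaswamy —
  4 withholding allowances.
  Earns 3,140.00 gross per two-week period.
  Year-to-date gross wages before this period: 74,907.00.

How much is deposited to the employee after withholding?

3,066.52

State Income Tax: taxable = 3,140.00 − 4×314.00 = 1,884.00
  3.9% × 1,884.00 = 73.48
Solidarity Surcharge: YTD 74,907.00 ≥ cap 68,320.00 → 0.00
Total withheld: 73.48 + 0.00 = 73.48
Net pay: 3,140.00 − 73.48 = 3,066.52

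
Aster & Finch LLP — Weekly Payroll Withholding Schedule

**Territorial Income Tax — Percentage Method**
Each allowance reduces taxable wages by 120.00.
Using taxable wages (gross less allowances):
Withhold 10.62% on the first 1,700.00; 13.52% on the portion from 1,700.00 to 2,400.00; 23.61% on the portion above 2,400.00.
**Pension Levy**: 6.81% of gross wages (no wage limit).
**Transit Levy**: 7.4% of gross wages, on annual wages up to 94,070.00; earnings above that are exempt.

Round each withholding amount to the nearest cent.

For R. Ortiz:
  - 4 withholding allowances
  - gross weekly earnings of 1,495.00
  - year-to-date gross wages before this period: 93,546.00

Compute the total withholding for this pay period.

Territorial Income Tax: taxable = 1,495.00 − 4×120.00 = 1,015.00
  10.62% × 1,015.00 = 107.79
Pension Levy: 6.81% × 1,495.00 = 101.81
Transit Levy: cap 94,070.00 − YTD 93,546.00 = 524.00 subject; 7.4% × 524.00 = 38.78
Total: 107.79 + 101.81 + 38.78 = 248.38

248.38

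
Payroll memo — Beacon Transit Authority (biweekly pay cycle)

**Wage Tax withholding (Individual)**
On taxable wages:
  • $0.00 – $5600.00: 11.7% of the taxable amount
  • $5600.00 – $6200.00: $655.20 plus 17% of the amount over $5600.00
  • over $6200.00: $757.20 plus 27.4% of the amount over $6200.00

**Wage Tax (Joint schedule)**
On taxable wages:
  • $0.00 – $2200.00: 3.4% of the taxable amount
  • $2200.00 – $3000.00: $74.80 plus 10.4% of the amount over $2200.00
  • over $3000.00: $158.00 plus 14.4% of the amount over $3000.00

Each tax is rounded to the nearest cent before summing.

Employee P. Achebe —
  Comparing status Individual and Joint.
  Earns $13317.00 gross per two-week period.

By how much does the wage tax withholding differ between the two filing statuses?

Wage Tax (Individual): taxable = $13317.00
  $757.20 + 27.4% × ($13317.00 − $6200.00) = $757.20 + 27.4% × $7117.00 = $2707.26
Wage Tax (Joint): taxable = $13317.00
  $158.00 + 14.4% × ($13317.00 − $3000.00) = $158.00 + 14.4% × $10317.00 = $1643.65
Difference: |$2707.26 − $1643.65| = $1063.61 (higher under Individual)

$1063.61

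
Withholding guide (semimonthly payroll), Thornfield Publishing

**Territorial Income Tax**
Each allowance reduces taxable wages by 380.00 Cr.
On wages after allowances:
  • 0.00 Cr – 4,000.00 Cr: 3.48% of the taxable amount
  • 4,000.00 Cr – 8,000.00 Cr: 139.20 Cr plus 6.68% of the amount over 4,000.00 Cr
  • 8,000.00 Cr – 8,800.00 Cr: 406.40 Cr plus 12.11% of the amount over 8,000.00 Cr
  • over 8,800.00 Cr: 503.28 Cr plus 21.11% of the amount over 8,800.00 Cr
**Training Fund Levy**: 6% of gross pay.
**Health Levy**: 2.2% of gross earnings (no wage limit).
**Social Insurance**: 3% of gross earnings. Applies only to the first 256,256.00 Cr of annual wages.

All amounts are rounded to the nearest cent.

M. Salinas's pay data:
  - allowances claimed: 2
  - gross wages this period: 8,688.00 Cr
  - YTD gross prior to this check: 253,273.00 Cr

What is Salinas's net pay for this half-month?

7,484.50 Cr

Territorial Income Tax: taxable = 8,688.00 Cr − 2×380.00 Cr = 7,928.00 Cr
  139.20 Cr + 6.68% × (7,928.00 Cr − 4,000.00 Cr) = 139.20 Cr + 6.68% × 3,928.00 Cr = 401.59 Cr
Training Fund Levy: 6% × 8,688.00 Cr = 521.28 Cr
Health Levy: 2.2% × 8,688.00 Cr = 191.14 Cr
Social Insurance: cap 256,256.00 Cr − YTD 253,273.00 Cr = 2,983.00 Cr subject; 3% × 2,983.00 Cr = 89.49 Cr
Total withheld: 401.59 Cr + 521.28 Cr + 191.14 Cr + 89.49 Cr = 1,203.50 Cr
Net pay: 8,688.00 Cr − 1,203.50 Cr = 7,484.50 Cr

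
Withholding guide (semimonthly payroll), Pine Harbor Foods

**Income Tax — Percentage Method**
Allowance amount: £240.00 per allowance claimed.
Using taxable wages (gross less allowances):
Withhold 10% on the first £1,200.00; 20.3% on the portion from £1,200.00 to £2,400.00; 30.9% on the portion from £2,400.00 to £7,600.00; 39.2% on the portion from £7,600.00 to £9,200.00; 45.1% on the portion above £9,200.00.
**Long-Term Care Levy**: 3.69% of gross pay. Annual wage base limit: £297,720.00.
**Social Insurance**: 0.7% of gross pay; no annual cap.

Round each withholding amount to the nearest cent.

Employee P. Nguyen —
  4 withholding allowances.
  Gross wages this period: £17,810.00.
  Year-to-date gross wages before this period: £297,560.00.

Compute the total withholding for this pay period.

£6,178.32

Income Tax: taxable = £17,810.00 − 4×£240.00 = £16,850.00
  £2,597.60 + 45.1% × (£16,850.00 − £9,200.00) = £2,597.60 + 45.1% × £7,650.00 = £6,047.75
Long-Term Care Levy: cap £297,720.00 − YTD £297,560.00 = £160.00 subject; 3.69% × £160.00 = £5.90
Social Insurance: 0.7% × £17,810.00 = £124.67
Total: £6,047.75 + £5.90 + £124.67 = £6,178.32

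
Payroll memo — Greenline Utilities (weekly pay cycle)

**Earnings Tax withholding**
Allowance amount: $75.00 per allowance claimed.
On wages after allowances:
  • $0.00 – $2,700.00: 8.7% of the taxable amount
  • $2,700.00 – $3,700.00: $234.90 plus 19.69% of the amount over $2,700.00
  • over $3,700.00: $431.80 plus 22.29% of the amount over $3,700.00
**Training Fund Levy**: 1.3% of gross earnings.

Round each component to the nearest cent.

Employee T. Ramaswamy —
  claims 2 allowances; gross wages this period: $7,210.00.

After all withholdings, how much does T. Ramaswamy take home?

Earnings Tax: taxable = $7,210.00 − 2×$75.00 = $7,060.00
  $431.80 + 22.29% × ($7,060.00 − $3,700.00) = $431.80 + 22.29% × $3,360.00 = $1,180.74
Training Fund Levy: 1.3% × $7,210.00 = $93.73
Total withheld: $1,180.74 + $93.73 = $1,274.47
Net pay: $7,210.00 − $1,274.47 = $5,935.53

$5,935.53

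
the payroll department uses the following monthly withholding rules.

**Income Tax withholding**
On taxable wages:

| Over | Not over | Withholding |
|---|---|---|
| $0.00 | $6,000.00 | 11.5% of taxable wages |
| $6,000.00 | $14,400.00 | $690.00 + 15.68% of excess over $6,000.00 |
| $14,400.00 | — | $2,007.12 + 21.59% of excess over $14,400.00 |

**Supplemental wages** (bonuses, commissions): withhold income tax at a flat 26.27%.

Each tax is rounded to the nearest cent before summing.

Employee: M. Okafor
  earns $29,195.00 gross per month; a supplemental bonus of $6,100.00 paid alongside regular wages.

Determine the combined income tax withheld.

$6,803.83

Income Tax: taxable = $29,195.00
  $2,007.12 + 21.59% × ($29,195.00 − $14,400.00) = $2,007.12 + 21.59% × $14,795.00 = $5,201.36
Supplemental (26.27% flat on bonus): 26.27% × $6,100.00 = $1,602.47
Total income tax: $5,201.36 + $1,602.47 = $6,803.83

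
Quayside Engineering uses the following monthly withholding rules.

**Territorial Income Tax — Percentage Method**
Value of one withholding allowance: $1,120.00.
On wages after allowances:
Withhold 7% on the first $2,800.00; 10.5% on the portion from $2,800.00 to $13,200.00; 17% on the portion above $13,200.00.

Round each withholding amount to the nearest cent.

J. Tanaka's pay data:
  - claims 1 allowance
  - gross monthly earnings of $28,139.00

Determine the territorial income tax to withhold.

$3,637.23

Territorial Income Tax: taxable = $28,139.00 − 1×$1,120.00 = $27,019.00
  $1,288.00 + 17% × ($27,019.00 − $13,200.00) = $1,288.00 + 17% × $13,819.00 = $3,637.23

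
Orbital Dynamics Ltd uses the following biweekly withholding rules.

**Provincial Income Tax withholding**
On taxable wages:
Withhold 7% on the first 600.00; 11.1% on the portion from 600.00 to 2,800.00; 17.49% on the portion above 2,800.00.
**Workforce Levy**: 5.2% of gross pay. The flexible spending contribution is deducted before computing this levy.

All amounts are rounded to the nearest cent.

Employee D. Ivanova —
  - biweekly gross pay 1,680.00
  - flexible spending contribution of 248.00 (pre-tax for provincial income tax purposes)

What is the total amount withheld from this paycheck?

Provincial Income Tax: taxable = 1,680.00 − 248.00 = 1,432.00
  42.00 + 11.1% × (1,432.00 − 600.00) = 42.00 + 11.1% × 832.00 = 134.35
Workforce Levy: 5.2% × 1,432.00 = 74.46
Total: 134.35 + 74.46 = 208.81

208.81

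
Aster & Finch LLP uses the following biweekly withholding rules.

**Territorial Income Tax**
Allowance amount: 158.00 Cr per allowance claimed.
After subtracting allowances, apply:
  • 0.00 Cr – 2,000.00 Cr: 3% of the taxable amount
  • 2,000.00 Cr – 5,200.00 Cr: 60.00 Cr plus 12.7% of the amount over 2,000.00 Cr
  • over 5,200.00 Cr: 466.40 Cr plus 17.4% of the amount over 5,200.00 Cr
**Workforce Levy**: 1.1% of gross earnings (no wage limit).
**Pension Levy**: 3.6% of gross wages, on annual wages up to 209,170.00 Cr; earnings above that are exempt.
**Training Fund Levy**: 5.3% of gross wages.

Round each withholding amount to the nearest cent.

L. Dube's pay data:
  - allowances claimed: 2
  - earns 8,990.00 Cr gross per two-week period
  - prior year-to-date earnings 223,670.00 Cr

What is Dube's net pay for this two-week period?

7,343.76 Cr

Territorial Income Tax: taxable = 8,990.00 Cr − 2×158.00 Cr = 8,674.00 Cr
  466.40 Cr + 17.4% × (8,674.00 Cr − 5,200.00 Cr) = 466.40 Cr + 17.4% × 3,474.00 Cr = 1,070.88 Cr
Workforce Levy: 1.1% × 8,990.00 Cr = 98.89 Cr
Pension Levy: YTD 223,670.00 Cr ≥ cap 209,170.00 Cr → 0.00 Cr
Training Fund Levy: 5.3% × 8,990.00 Cr = 476.47 Cr
Total withheld: 1,070.88 Cr + 98.89 Cr + 0.00 Cr + 476.47 Cr = 1,646.24 Cr
Net pay: 8,990.00 Cr − 1,646.24 Cr = 7,343.76 Cr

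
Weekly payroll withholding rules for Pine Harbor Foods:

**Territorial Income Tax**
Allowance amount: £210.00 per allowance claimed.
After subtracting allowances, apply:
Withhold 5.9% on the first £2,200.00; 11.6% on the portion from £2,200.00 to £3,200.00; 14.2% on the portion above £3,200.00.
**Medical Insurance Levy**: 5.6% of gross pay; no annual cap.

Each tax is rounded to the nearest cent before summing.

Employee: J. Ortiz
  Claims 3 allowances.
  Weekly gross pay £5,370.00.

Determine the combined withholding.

Territorial Income Tax: taxable = £5,370.00 − 3×£210.00 = £4,740.00
  £245.80 + 14.2% × (£4,740.00 − £3,200.00) = £245.80 + 14.2% × £1,540.00 = £464.48
Medical Insurance Levy: 5.6% × £5,370.00 = £300.72
Total: £464.48 + £300.72 = £765.20

£765.20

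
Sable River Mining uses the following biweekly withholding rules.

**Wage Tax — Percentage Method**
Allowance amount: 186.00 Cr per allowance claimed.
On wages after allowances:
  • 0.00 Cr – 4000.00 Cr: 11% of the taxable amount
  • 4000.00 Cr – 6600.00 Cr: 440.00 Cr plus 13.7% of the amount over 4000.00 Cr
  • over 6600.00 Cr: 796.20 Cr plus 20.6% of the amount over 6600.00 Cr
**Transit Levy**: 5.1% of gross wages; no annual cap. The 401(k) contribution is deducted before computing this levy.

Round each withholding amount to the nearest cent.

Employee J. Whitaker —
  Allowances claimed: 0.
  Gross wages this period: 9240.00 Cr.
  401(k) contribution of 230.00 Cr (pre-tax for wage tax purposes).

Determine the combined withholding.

Wage Tax: taxable = 9240.00 Cr − 230.00 Cr = 9010.00 Cr
  796.20 Cr + 20.6% × (9010.00 Cr − 6600.00 Cr) = 796.20 Cr + 20.6% × 2410.00 Cr = 1292.66 Cr
Transit Levy: 5.1% × 9010.00 Cr = 459.51 Cr
Total: 1292.66 Cr + 459.51 Cr = 1752.17 Cr

1752.17 Cr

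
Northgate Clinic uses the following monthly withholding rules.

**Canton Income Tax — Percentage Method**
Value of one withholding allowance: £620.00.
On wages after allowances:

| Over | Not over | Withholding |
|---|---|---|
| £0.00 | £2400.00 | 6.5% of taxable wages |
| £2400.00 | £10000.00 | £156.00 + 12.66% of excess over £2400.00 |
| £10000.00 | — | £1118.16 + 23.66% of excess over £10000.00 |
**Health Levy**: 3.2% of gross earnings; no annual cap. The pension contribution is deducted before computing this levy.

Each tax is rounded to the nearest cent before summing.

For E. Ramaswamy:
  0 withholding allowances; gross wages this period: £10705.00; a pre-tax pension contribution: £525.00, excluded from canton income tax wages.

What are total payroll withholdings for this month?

Canton Income Tax: taxable = £10705.00 − £525.00 = £10180.00
  £1118.16 + 23.66% × (£10180.00 − £10000.00) = £1118.16 + 23.66% × £180.00 = £1160.75
Health Levy: 3.2% × £10180.00 = £325.76
Total: £1160.75 + £325.76 = £1486.51

£1486.51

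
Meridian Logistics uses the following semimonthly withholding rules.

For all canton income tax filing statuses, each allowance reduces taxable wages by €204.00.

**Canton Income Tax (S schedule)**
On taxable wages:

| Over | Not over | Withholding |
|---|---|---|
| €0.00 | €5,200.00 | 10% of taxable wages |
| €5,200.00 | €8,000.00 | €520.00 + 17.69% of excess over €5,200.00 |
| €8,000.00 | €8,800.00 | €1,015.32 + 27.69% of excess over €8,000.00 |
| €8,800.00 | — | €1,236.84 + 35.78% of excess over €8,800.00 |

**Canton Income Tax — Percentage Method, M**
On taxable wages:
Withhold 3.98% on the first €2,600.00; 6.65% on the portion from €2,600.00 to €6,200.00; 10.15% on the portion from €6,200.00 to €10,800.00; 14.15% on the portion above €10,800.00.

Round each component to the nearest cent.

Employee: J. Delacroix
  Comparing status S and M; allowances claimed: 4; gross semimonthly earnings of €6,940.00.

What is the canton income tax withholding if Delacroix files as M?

Canton Income Tax (M): taxable = €6,940.00 − 4×€204.00 = €6,124.00
  €103.48 + 6.65% × (€6,124.00 − €2,600.00) = €103.48 + 6.65% × €3,524.00 = €337.83

€337.83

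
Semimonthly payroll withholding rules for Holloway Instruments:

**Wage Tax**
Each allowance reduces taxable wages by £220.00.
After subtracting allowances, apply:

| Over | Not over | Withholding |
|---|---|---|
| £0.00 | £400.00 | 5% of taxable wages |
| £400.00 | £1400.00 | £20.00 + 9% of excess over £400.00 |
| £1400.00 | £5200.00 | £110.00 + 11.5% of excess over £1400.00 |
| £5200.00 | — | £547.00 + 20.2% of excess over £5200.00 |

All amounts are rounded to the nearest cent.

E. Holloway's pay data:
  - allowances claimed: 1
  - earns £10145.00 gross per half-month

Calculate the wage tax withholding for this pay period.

£1501.45

Wage Tax: taxable = £10145.00 − 1×£220.00 = £9925.00
  £547.00 + 20.2% × (£9925.00 − £5200.00) = £547.00 + 20.2% × £4725.00 = £1501.45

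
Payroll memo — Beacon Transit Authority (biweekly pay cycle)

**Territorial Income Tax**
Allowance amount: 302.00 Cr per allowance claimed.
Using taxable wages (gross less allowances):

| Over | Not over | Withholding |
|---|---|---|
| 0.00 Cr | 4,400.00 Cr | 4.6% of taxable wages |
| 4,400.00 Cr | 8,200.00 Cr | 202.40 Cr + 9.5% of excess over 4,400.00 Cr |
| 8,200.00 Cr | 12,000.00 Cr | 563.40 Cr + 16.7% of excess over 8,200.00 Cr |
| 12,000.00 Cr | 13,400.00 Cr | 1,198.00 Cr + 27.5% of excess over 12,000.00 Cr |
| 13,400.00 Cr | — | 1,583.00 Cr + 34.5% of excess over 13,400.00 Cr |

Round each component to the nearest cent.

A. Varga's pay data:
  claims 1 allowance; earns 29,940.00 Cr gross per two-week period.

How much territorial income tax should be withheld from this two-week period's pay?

7,185.11 Cr

Territorial Income Tax: taxable = 29,940.00 Cr − 1×302.00 Cr = 29,638.00 Cr
  1,583.00 Cr + 34.5% × (29,638.00 Cr − 13,400.00 Cr) = 1,583.00 Cr + 34.5% × 16,238.00 Cr = 7,185.11 Cr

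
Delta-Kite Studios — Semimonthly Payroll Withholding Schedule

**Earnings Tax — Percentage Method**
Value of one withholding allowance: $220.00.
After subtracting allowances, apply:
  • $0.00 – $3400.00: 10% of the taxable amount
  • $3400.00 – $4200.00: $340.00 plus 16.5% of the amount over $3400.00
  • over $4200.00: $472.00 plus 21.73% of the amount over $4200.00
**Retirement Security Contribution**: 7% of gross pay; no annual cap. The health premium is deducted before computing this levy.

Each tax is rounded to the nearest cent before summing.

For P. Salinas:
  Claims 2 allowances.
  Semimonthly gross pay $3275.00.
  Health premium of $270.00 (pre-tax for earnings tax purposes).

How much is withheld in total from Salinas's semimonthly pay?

$466.85

Earnings Tax: taxable = $3275.00 − $270.00 − 2×$220.00 = $2565.00
  10% × $2565.00 = $256.50
Retirement Security Contribution: 7% × $3005.00 = $210.35
Total: $256.50 + $210.35 = $466.85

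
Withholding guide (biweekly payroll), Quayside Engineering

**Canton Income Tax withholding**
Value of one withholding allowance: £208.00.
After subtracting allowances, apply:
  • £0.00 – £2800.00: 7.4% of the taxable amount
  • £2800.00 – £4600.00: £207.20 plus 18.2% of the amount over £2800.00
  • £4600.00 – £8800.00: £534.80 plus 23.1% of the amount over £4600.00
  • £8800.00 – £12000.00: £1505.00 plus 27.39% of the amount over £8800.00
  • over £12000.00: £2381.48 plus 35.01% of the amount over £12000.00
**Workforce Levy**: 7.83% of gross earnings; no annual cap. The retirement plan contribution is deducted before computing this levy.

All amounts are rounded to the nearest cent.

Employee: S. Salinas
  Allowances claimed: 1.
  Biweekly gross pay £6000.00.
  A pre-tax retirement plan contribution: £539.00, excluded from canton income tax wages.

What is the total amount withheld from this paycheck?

£1113.24

Canton Income Tax: taxable = £6000.00 − £539.00 − 1×£208.00 = £5253.00
  £534.80 + 23.1% × (£5253.00 − £4600.00) = £534.80 + 23.1% × £653.00 = £685.64
Workforce Levy: 7.83% × £5461.00 = £427.60
Total: £685.64 + £427.60 = £1113.24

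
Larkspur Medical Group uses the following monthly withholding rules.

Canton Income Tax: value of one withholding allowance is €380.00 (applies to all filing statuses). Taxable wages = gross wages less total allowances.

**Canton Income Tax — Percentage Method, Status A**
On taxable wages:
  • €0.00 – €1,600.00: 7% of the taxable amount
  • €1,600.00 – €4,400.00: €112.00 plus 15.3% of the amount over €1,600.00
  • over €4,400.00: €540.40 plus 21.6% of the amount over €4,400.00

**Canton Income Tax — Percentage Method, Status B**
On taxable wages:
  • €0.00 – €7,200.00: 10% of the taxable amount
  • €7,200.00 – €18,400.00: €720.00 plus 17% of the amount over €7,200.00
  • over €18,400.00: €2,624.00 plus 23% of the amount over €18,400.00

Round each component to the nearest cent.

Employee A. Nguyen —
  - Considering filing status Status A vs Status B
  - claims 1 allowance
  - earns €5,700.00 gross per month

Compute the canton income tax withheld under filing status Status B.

€532.00

Canton Income Tax (Status B): taxable = €5,700.00 − 1×€380.00 = €5,320.00
  10% × €5,320.00 = €532.00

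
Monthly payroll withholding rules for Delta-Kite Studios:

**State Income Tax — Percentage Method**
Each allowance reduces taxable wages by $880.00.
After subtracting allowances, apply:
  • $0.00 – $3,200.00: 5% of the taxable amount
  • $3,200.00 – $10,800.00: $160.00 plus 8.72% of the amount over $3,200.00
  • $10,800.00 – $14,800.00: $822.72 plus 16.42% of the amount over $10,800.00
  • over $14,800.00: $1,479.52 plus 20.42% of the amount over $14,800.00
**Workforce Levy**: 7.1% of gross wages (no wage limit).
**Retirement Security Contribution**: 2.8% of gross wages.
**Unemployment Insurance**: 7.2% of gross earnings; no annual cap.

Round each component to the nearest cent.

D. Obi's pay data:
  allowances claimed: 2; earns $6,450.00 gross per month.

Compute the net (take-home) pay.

$5,057.12

State Income Tax: taxable = $6,450.00 − 2×$880.00 = $4,690.00
  $160.00 + 8.72% × ($4,690.00 − $3,200.00) = $160.00 + 8.72% × $1,490.00 = $289.93
Workforce Levy: 7.1% × $6,450.00 = $457.95
Retirement Security Contribution: 2.8% × $6,450.00 = $180.60
Unemployment Insurance: 7.2% × $6,450.00 = $464.40
Total withheld: $289.93 + $457.95 + $180.60 + $464.40 = $1,392.88
Net pay: $6,450.00 − $1,392.88 = $5,057.12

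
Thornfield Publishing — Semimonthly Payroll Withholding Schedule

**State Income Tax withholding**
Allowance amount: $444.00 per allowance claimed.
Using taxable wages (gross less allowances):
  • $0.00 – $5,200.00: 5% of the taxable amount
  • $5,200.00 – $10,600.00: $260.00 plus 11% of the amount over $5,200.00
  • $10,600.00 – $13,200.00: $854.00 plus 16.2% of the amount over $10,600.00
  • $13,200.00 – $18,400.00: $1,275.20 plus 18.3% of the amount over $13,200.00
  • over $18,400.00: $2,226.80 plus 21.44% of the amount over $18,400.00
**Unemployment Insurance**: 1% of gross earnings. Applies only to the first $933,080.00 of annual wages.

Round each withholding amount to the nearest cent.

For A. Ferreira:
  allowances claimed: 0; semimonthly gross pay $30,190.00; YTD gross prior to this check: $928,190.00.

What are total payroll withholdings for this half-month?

State Income Tax: taxable = $30,190.00
  $2,226.80 + 21.44% × ($30,190.00 − $18,400.00) = $2,226.80 + 21.44% × $11,790.00 = $4,754.58
Unemployment Insurance: cap $933,080.00 − YTD $928,190.00 = $4,890.00 subject; 1% × $4,890.00 = $48.90
Total: $4,754.58 + $48.90 = $4,803.48

$4,803.48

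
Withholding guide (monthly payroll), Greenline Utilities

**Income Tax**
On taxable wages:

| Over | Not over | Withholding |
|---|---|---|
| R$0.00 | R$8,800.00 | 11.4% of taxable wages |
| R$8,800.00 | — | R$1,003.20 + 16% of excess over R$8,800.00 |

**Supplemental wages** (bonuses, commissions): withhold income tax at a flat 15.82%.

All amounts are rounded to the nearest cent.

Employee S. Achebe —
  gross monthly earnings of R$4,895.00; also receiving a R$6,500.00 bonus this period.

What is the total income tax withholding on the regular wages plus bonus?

Income Tax: taxable = R$4,895.00
  11.4% × R$4,895.00 = R$558.03
Supplemental (15.82% flat on bonus): 15.82% × R$6,500.00 = R$1,028.30
Total income tax: R$558.03 + R$1,028.30 = R$1,586.33

R$1,586.33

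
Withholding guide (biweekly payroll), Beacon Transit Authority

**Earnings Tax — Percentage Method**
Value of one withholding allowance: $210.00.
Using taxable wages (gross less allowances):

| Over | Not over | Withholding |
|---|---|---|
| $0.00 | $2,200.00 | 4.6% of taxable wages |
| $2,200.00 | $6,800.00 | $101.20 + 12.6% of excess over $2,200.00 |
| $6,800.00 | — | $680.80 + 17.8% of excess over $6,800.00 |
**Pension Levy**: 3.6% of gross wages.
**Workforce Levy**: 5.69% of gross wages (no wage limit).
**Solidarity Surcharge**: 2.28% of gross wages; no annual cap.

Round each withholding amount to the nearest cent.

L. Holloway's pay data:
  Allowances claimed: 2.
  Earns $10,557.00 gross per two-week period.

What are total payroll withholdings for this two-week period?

Earnings Tax: taxable = $10,557.00 − 2×$210.00 = $10,137.00
  $680.80 + 17.8% × ($10,137.00 − $6,800.00) = $680.80 + 17.8% × $3,337.00 = $1,274.79
Pension Levy: 3.6% × $10,557.00 = $380.05
Workforce Levy: 5.69% × $10,557.00 = $600.69
Solidarity Surcharge: 2.28% × $10,557.00 = $240.70
Total: $1,274.79 + $380.05 + $600.69 + $240.70 = $2,496.23

$2,496.23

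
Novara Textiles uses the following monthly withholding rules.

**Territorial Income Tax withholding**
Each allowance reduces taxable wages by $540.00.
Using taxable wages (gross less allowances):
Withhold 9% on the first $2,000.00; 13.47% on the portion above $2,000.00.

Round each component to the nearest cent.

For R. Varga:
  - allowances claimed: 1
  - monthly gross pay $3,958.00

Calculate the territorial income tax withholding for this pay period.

$371.00

Territorial Income Tax: taxable = $3,958.00 − 1×$540.00 = $3,418.00
  $180.00 + 13.47% × ($3,418.00 − $2,000.00) = $180.00 + 13.47% × $1,418.00 = $371.00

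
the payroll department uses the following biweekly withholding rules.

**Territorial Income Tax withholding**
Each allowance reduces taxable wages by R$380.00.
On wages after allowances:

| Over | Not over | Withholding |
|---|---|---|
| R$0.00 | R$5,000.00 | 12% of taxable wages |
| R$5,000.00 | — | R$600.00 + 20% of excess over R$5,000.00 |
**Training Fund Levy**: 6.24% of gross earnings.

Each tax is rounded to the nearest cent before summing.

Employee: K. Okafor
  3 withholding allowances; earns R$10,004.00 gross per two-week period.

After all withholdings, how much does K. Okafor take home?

R$8,006.95

Territorial Income Tax: taxable = R$10,004.00 − 3×R$380.00 = R$8,864.00
  R$600.00 + 20% × (R$8,864.00 − R$5,000.00) = R$600.00 + 20% × R$3,864.00 = R$1,372.80
Training Fund Levy: 6.24% × R$10,004.00 = R$624.25
Total withheld: R$1,372.80 + R$624.25 = R$1,997.05
Net pay: R$10,004.00 − R$1,997.05 = R$8,006.95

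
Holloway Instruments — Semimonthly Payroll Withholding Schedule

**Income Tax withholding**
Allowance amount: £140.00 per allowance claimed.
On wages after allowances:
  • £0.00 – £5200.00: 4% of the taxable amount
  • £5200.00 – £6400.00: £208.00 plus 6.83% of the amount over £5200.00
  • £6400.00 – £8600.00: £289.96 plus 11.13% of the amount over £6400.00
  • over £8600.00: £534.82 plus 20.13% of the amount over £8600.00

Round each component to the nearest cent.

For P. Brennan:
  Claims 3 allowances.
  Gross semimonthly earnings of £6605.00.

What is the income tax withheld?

Income Tax: taxable = £6605.00 − 3×£140.00 = £6185.00
  £208.00 + 6.83% × (£6185.00 − £5200.00) = £208.00 + 6.83% × £985.00 = £275.28

£275.28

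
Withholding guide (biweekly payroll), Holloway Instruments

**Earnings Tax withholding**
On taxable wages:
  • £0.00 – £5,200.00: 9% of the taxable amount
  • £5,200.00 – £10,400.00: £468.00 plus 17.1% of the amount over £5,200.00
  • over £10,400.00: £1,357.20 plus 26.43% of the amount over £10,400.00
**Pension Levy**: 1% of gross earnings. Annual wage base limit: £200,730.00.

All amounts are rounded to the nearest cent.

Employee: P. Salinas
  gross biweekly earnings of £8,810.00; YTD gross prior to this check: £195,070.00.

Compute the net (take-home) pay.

Earnings Tax: taxable = £8,810.00
  £468.00 + 17.1% × (£8,810.00 − £5,200.00) = £468.00 + 17.1% × £3,610.00 = £1,085.31
Pension Levy: cap £200,730.00 − YTD £195,070.00 = £5,660.00 subject; 1% × £5,660.00 = £56.60
Total withheld: £1,085.31 + £56.60 = £1,141.91
Net pay: £8,810.00 − £1,141.91 = £7,668.09

£7,668.09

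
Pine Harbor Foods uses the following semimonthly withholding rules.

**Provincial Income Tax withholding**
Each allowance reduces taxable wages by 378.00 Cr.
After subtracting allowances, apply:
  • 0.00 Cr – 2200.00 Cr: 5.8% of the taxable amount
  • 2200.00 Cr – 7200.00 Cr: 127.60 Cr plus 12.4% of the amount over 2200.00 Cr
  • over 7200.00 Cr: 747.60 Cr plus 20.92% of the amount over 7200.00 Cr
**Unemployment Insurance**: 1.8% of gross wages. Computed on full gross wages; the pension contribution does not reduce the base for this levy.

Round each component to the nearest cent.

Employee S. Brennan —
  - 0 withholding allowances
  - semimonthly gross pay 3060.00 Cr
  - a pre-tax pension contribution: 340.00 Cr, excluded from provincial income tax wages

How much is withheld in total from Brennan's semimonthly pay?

247.16 Cr

Provincial Income Tax: taxable = 3060.00 Cr − 340.00 Cr = 2720.00 Cr
  127.60 Cr + 12.4% × (2720.00 Cr − 2200.00 Cr) = 127.60 Cr + 12.4% × 520.00 Cr = 192.08 Cr
Unemployment Insurance: 1.8% × 3060.00 Cr = 55.08 Cr
Total: 192.08 Cr + 55.08 Cr = 247.16 Cr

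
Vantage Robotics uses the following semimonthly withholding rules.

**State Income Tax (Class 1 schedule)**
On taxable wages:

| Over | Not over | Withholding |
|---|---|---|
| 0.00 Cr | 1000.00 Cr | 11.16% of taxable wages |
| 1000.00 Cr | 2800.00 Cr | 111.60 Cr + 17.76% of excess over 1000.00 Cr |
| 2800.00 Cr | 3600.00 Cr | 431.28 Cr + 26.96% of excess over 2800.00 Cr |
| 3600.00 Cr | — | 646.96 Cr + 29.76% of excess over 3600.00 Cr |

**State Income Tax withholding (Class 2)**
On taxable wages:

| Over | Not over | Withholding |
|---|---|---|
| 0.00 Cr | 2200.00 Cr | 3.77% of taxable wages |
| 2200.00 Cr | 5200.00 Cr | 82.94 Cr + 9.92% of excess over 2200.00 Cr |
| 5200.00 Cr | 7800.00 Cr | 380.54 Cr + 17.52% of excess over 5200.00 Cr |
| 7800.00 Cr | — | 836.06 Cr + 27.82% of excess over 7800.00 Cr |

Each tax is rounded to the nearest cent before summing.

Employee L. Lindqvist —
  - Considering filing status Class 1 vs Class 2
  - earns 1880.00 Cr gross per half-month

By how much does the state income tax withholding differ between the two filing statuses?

197.01 Cr

State Income Tax (Class 1): taxable = 1880.00 Cr
  111.60 Cr + 17.76% × (1880.00 Cr − 1000.00 Cr) = 111.60 Cr + 17.76% × 880.00 Cr = 267.89 Cr
State Income Tax (Class 2): taxable = 1880.00 Cr
  3.77% × 1880.00 Cr = 70.88 Cr
Difference: |267.89 Cr − 70.88 Cr| = 197.01 Cr (higher under Class 1)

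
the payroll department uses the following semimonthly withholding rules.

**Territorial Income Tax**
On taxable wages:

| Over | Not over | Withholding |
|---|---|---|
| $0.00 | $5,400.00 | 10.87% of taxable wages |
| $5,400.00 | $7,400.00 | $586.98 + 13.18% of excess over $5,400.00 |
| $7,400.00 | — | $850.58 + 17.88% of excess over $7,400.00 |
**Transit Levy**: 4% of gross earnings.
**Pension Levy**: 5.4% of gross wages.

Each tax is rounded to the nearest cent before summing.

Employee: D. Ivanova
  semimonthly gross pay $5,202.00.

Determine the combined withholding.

$1,054.45

Territorial Income Tax: taxable = $5,202.00
  10.87% × $5,202.00 = $565.46
Transit Levy: 4% × $5,202.00 = $208.08
Pension Levy: 5.4% × $5,202.00 = $280.91
Total: $565.46 + $208.08 + $280.91 = $1,054.45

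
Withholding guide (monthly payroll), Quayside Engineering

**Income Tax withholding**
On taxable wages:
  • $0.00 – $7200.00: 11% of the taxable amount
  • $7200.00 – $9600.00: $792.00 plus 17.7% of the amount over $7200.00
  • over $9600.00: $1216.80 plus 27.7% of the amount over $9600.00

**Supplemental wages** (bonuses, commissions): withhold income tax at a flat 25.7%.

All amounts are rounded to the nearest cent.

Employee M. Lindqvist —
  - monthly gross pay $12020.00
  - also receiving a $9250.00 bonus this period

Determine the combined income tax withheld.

$4264.39

Income Tax: taxable = $12020.00
  $1216.80 + 27.7% × ($12020.00 − $9600.00) = $1216.80 + 27.7% × $2420.00 = $1887.14
Supplemental (25.7% flat on bonus): 25.7% × $9250.00 = $2377.25
Total income tax: $1887.14 + $2377.25 = $4264.39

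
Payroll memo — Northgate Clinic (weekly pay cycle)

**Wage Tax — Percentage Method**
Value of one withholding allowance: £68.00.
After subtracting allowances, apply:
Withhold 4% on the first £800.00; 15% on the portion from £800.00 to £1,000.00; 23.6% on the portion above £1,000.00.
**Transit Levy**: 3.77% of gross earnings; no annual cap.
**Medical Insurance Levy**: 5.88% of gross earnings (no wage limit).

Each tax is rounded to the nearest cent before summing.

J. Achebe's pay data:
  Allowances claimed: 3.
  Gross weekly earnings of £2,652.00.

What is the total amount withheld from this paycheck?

Wage Tax: taxable = £2,652.00 − 3×£68.00 = £2,448.00
  £62.00 + 23.6% × (£2,448.00 − £1,000.00) = £62.00 + 23.6% × £1,448.00 = £403.73
Transit Levy: 3.77% × £2,652.00 = £99.98
Medical Insurance Levy: 5.88% × £2,652.00 = £155.94
Total: £403.73 + £99.98 + £155.94 = £659.65

£659.65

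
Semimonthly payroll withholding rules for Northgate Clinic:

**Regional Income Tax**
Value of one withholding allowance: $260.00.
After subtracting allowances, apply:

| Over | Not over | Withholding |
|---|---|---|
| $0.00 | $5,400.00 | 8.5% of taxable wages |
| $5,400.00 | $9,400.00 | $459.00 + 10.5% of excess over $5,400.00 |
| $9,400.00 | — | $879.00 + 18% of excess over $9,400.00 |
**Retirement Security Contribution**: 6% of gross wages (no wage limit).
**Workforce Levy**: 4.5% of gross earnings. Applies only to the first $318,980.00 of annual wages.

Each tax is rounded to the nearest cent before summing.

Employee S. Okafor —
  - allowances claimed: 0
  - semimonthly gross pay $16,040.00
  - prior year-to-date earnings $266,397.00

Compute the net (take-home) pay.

$12,281.60

Regional Income Tax: taxable = $16,040.00
  $879.00 + 18% × ($16,040.00 − $9,400.00) = $879.00 + 18% × $6,640.00 = $2,074.20
Retirement Security Contribution: 6% × $16,040.00 = $962.40
Workforce Levy: 4.5% × $16,040.00 = $721.80
Total withheld: $2,074.20 + $962.40 + $721.80 = $3,758.40
Net pay: $16,040.00 − $3,758.40 = $12,281.60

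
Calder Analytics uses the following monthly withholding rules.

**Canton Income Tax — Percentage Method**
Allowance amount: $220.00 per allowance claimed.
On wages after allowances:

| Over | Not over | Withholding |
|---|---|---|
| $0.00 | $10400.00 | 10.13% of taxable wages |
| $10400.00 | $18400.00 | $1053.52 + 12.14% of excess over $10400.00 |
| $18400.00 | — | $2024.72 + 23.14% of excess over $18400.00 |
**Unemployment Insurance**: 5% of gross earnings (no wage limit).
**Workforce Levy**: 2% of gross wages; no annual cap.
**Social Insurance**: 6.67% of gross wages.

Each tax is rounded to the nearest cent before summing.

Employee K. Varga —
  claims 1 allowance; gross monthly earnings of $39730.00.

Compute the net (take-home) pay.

Canton Income Tax: taxable = $39730.00 − 1×$220.00 = $39510.00
  $2024.72 + 23.14% × ($39510.00 − $18400.00) = $2024.72 + 23.14% × $21110.00 = $6909.57
Unemployment Insurance: 5% × $39730.00 = $1986.50
Workforce Levy: 2% × $39730.00 = $794.60
Social Insurance: 6.67% × $39730.00 = $2649.99
Total withheld: $6909.57 + $1986.50 + $794.60 + $2649.99 = $12340.66
Net pay: $39730.00 − $12340.66 = $27389.34

$27389.34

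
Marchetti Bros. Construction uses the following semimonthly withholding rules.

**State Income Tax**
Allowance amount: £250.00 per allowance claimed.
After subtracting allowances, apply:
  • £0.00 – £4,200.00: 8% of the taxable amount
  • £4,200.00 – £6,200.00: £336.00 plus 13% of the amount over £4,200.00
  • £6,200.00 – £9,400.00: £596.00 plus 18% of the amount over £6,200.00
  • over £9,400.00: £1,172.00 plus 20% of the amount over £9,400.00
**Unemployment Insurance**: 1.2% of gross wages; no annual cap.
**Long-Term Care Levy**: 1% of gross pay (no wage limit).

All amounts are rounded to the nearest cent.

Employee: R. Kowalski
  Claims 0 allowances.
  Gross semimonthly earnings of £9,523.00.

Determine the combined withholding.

£1,406.11

State Income Tax: taxable = £9,523.00
  £1,172.00 + 20% × (£9,523.00 − £9,400.00) = £1,172.00 + 20% × £123.00 = £1,196.60
Unemployment Insurance: 1.2% × £9,523.00 = £114.28
Long-Term Care Levy: 1% × £9,523.00 = £95.23
Total: £1,196.60 + £114.28 + £95.23 = £1,406.11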